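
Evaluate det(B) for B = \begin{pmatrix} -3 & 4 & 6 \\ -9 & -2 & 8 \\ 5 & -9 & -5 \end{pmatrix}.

280

Expand along row 1:
  + (-3) · |-2 8; -9 -5| = (-3)·(10 − (-72)) = -246
  − 4 · |-9 8; 5 -5| = −4·(45 − 40) = -20
  + 6 · |-9 -2; 5 -9| = 6·(81 − (-10)) = 546
Sum: (-246) + (-20) + (546) = 280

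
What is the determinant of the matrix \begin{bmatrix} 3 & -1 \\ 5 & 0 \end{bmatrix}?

det = 3·0 − (-1)·5 = 0 − (-5) = 5

5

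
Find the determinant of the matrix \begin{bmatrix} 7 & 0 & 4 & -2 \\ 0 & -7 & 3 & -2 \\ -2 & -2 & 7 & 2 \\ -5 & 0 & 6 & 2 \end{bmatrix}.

664

Expand along column 2 (it has 2 zeros):
  + (-7) · M_22   where M_22 = det([7 4 -2; -2 7 2; -5 6 2]) = -56
  − (-2) · M_32   where M_32 = det([7 4 -2; 0 3 -2; -5 6 2]) = 136
det = (+1)·(-7)·(-56) + (-1)·(-2)·(136) = 664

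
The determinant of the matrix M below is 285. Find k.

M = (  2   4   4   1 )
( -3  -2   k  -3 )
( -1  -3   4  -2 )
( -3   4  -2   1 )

-3

Expanding along the column containing k, det(M) is linear in k: det(M) = (-25)·k + (210).
Set (-25)·k + (210) = 285  ⇒  (-25)·k = 75  ⇒  k = -3.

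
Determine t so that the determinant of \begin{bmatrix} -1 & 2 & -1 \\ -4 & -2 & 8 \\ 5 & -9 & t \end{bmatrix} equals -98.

Expanding along the column containing t, det(A) is linear in t: det(A) = (10)·t + (-38).
Set (10)·t + (-38) = -98  ⇒  (10)·t = -60  ⇒  t = -6.

-6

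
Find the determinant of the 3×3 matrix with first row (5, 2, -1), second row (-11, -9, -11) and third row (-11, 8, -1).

Expand along column 1:
  + 5 · |-9 -11; 8 -1| = 5·(9 − (-88)) = 485
  − (-11) · |2 -1; 8 -1| = −(-11)·(-2 − (-8)) = 66
  + (-11) · |2 -1; -9 -11| = (-11)·(-22 − 9) = 341
Sum: (485) + (66) + (341) = 892

892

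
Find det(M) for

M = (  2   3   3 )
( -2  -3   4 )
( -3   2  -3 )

-91

Expand along column 1:
  + 2 · |-3 4; 2 -3| = 2·(9 − 8) = 2
  − (-2) · |3 3; 2 -3| = −(-2)·(-9 − 6) = -30
  + (-3) · |3 3; -3 4| = (-3)·(12 − (-9)) = -63
Sum: (2) + (-30) + (-63) = -91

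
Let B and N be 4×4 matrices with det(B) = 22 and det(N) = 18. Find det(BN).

396

det(BN) = det(B)·det(N) = (22)·(18) = 396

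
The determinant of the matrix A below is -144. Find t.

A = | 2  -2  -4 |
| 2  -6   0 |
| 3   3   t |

t = 6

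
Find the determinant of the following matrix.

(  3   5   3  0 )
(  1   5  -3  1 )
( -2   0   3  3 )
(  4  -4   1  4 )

Expand along row 1 (it has 1 zero):
  + (3) · M_11   where M_11 = det([5 -3 1; 0 3 3; -4 1 4]) = 93
  − (5) · M_12   where M_12 = det([1 -3 1; -2 3 3; 4 1 4]) = -65
  + (3) · M_13   where M_13 = det([1 5 1; -2 0 3; 4 -4 4]) = 120
det = (+1)·(3)·(93) + (-1)·(5)·(-65) + (+1)·(3)·(120) = 964

964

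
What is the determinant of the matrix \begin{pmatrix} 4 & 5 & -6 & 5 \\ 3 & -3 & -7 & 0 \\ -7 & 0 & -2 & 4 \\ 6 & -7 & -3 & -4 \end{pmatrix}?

The determinant is 958.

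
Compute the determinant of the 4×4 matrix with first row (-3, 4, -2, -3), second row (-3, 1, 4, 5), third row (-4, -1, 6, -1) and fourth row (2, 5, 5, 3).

1603

Expand along row 1:
  + (-3) · M_11   where M_11 = det([1 4 5; -1 6 -1; 5 5 3]) = -160
  − (4) · M_12   where M_12 = det([-3 4 5; -4 6 -1; 2 5 3]) = -189
  + (-2) · M_13   where M_13 = det([-3 1 5; -4 -1 -1; 2 5 3]) = -86
  − (-3) · M_14   where M_14 = det([-3 1 4; -4 -1 6; 2 5 5]) = 65
det = (+1)·(-3)·(-160) + (-1)·(4)·(-189) + (+1)·(-2)·(-86) + (-1)·(-3)·(65) = 1603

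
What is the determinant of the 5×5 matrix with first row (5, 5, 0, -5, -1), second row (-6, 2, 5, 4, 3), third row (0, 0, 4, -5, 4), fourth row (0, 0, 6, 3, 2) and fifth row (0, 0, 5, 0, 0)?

The matrix is block upper-triangular with a 2×2 block and a 3×3 block on the diagonal, so its determinant equals the product of the determinants of the diagonal blocks.
det of the 2×2 block = 40
det of the 3×3 block = -110
det = (40)·(-110) = -4400

-4400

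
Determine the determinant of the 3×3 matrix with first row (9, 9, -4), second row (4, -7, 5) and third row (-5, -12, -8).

Expand along column 1:
  + 9 · |-7 5; -12 -8| = 9·(56 − (-60)) = 1044
  − 4 · |9 -4; -12 -8| = −4·(-72 − 48) = 480
  + (-5) · |9 -4; -7 5| = (-5)·(45 − 28) = -85
Sum: (1044) + (480) + (-85) = 1439

1439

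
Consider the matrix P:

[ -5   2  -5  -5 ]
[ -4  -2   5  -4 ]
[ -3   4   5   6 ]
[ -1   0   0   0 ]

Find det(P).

|P| = 270

Expand along row 4 (it has 3 zeros):
  − (-1) · M_41   where M_41 = det([2 -5 -5; -2 5 -4; 4 5 6]) = 270
det = (-1)·(-1)·(270) = 270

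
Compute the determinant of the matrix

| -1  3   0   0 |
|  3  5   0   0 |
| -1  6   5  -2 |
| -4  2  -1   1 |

The determinant is -42.

The matrix is block lower-triangular with a 2×2 block and a 2×2 block on the diagonal, so its determinant equals the product of the determinants of the diagonal blocks.
det of the 2×2 block = -14
det of the 2×2 block = 3
det = (-14)·(3) = -42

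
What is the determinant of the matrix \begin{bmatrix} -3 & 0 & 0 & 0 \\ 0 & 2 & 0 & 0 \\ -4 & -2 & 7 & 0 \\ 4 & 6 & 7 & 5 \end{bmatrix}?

The matrix is lower triangular, so the determinant is the product of the diagonal entries:
det = (-3) · (2) · (7) · (5) = -210

-210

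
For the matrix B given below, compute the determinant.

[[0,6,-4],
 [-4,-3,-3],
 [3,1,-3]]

Expand along row 1:
  − 6 · |-4 -3; 3 -3| = −6·(12 − (-9)) = -126
  + (-4) · |-4 -3; 3 1| = (-4)·(-4 − (-9)) = -20
Sum: (-126) + (-20) = -146

-146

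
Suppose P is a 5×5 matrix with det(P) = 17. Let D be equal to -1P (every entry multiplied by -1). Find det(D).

For a 5×5 matrix, det(-1P) = (-1)^5·det(P) = -1·det(P).
det(D) = (-1)·(17) = -17

-17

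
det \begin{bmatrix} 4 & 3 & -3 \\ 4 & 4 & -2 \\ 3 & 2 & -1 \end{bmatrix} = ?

Expand along column 1:
  + 4 · |4 -2; 2 -1| = 4·(-4 − (-4)) = 0
  − 4 · |3 -3; 2 -1| = −4·(-3 − (-6)) = -12
  + 3 · |3 -3; 4 -2| = 3·(-6 − (-12)) = 18
Sum: (0) + (-12) + (18) = 6

6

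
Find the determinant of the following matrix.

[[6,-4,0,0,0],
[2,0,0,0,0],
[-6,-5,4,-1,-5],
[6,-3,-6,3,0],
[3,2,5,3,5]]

The matrix is block lower-triangular with a 2×2 block and a 3×3 block on the diagonal, so its determinant equals the product of the determinants of the diagonal blocks.
det of the 2×2 block = 8
det of the 3×3 block = 195
det = (8)·(195) = 1560

1560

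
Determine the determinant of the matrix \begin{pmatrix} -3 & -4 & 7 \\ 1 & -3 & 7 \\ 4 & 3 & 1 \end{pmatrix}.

Expand along column 1:
  + (-3) · |-3 7; 3 1| = (-3)·(-3 − 21) = 72
  − 1 · |-4 7; 3 1| = −1·(-4 − 21) = 25
  + 4 · |-4 7; -3 7| = 4·(-28 − (-21)) = -28
Sum: (72) + (25) + (-28) = 69

69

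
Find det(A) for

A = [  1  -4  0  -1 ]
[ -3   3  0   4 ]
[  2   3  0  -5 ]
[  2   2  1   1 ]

The determinant is -16.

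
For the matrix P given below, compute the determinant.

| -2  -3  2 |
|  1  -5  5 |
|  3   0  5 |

Expand along row 3:
  + 3 · |-3 2; -5 5| = 3·(-15 − (-10)) = -15
  + 5 · |-2 -3; 1 -5| = 5·(10 − (-3)) = 65
Sum: (-15) + (65) = 50

50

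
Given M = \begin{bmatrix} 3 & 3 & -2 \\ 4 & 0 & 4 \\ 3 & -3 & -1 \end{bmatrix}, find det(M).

Expand along column 2:
  − 3 · |4 4; 3 -1| = −3·(-4 − 12) = 48
  − (-3) · |3 -2; 4 4| = −(-3)·(12 − (-8)) = 60
Sum: (48) + (60) = 108

108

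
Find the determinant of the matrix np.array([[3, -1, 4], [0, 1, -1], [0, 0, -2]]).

-6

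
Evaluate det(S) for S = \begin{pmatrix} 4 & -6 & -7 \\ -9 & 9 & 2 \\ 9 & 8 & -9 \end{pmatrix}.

Expand along row 1:
  + 4 · |9 2; 8 -9| = 4·(-81 − 16) = -388
  − (-6) · |-9 2; 9 -9| = −(-6)·(81 − 18) = 378
  + (-7) · |-9 9; 9 8| = (-7)·(-72 − 81) = 1071
Sum: (-388) + (378) + (1071) = 1061

The determinant is 1061.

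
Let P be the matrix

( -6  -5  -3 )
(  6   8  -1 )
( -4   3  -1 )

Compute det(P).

Expand along row 1:
  + (-6) · |8 -1; 3 -1| = (-6)·(-8 − (-3)) = 30
  − (-5) · |6 -1; -4 -1| = −(-5)·(-6 − 4) = -50
  + (-3) · |6 8; -4 3| = (-3)·(18 − (-32)) = -150
Sum: (30) + (-50) + (-150) = -170

The determinant is -170.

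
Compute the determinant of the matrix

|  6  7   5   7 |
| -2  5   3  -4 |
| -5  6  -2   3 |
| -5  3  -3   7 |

Expand along row 1:
  + (6) · M_11   where M_11 = det([5 3 -4; 6 -2 3; 3 -3 7]) = -76
  − (7) · M_12   where M_12 = det([-2 3 -4; -5 -2 3; -5 -3 7]) = 50
  + (5) · M_13   where M_13 = det([-2 5 -4; -5 6 3; -5 3 7]) = -26
  − (7) · M_14   where M_14 = det([-2 5 3; -5 6 -2; -5 3 -3]) = 44
det = (+1)·(6)·(-76) + (-1)·(7)·(50) + (+1)·(5)·(-26) + (-1)·(7)·(44) = -1244

-1244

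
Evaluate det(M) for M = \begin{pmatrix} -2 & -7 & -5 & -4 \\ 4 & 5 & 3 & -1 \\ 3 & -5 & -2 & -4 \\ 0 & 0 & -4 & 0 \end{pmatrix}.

Expand along row 4 (it has 3 zeros):
  − (-4) · M_43   where M_43 = det([-2 -7 -4; 4 5 -1; 3 -5 -4]) = 99
det = (-1)·(-4)·(99) = 396

The determinant is 396.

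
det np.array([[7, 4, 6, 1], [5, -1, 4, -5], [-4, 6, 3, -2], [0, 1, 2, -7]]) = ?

Expand along row 4 (it has 1 zero):
  + (1) · M_42   where M_42 = det([7 6 1; 5 4 -5; -4 3 -2]) = 260
  − (2) · M_43   where M_43 = det([7 4 1; 5 -1 -5; -4 6 -2]) = 370
  + (-7) · M_44   where M_44 = det([7 4 6; 5 -1 4; -4 6 3]) = -157
det = (+1)·(1)·(260) + (-1)·(2)·(370) + (+1)·(-7)·(-157) = 619

619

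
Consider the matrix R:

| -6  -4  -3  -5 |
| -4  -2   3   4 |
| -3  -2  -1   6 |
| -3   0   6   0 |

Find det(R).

Expand along row 4 (it has 2 zeros):
  − (-3) · M_41   where M_41 = det([-4 -3 -5; -2 3 4; -2 -1 6]) = -140
  − (6) · M_43   where M_43 = det([-6 -4 -5; -4 -2 4; -3 -2 6]) = -34
det = (-1)·(-3)·(-140) + (-1)·(6)·(-34) = -216

det(R) = -216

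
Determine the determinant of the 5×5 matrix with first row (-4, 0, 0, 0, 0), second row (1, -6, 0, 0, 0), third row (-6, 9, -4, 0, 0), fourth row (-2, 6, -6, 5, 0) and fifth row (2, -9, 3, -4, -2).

960

The matrix is lower triangular, so the determinant is the product of the diagonal entries:
det = (-4) · (-6) · (-4) · (5) · (-2) = 960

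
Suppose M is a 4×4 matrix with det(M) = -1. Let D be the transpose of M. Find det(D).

|D| = -1

det(Mᵀ) = det(M).
det(D) = (1)·(-1) = -1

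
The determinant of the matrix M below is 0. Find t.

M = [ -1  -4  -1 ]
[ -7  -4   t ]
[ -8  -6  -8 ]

Expanding along the row containing t, det(M) is linear in t: det(M) = (26)·t + (182).
Set (26)·t + (182) = 0  ⇒  (26)·t = -182  ⇒  t = -7.

-7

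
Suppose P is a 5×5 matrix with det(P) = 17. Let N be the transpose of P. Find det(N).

det(Pᵀ) = det(P).
det(N) = (1)·(17) = 17

|N| = 17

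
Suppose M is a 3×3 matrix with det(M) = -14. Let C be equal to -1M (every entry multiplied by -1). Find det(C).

det(C) = 14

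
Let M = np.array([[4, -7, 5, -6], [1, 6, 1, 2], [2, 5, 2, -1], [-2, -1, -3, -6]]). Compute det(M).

The determinant is 12.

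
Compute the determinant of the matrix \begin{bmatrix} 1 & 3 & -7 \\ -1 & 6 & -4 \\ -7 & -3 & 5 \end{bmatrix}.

-198

Expand along row 1:
  + 1 · |6 -4; -3 5| = 1·(30 − 12) = 18
  − 3 · |-1 -4; -7 5| = −3·(-5 − 28) = 99
  + (-7) · |-1 6; -7 -3| = (-7)·(3 − (-42)) = -315
Sum: (18) + (99) + (-315) = -198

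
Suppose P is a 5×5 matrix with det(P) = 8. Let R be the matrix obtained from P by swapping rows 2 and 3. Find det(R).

Swapping two rows multiplies the determinant by −1.
det(R) = (-1)·(8) = -8

The determinant is -8.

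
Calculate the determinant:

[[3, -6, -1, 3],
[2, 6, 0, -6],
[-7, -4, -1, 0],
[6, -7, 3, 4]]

908

Expand along row 2 (it has 1 zero):
  − (2) · M_21   where M_21 = det([-6 -1 3; -4 -1 0; -7 3 4]) = -49
  + (6) · M_22   where M_22 = det([3 -1 3; -7 -1 0; 6 3 4]) = -85
  + (-6) · M_24   where M_24 = det([3 -6 -1; -7 -4 -1; 6 -7 3]) = -220
det = (-1)·(2)·(-49) + (+1)·(6)·(-85) + (+1)·(-6)·(-220) = 908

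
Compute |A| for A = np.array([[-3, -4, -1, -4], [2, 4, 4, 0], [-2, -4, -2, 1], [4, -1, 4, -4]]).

250

Expand along row 2 (it has 1 zero):
  − (2) · M_21   where M_21 = det([-4 -1 -4; -4 -2 1; -1 4 -4]) = 73
  + (4) · M_22   where M_22 = det([-3 -1 -4; -2 -2 1; 4 4 -4]) = -8
  − (4) · M_23   where M_23 = det([-3 -4 -4; -2 -4 1; 4 -1 -4]) = -107
det = (-1)·(2)·(73) + (+1)·(4)·(-8) + (-1)·(4)·(-107) = 250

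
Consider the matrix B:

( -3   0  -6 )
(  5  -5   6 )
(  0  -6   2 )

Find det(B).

102

Expand along column 1:
  + (-3) · |-5 6; -6 2| = (-3)·(-10 − (-36)) = -78
  − 5 · |0 -6; -6 2| = −5·(0 − 36) = 180
Sum: (-78) + (180) = 102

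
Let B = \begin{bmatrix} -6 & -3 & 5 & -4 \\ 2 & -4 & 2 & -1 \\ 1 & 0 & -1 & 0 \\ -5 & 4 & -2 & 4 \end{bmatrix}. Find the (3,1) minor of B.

Delete row 3 and column 1; the remaining 3×3 submatrix is [-3 5 -4; -4 2 -1; 4 -2 4].
Its determinant is 42.

42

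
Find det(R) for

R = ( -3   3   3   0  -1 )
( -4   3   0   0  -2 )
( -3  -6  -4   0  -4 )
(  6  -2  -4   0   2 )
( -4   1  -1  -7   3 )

Expand along column 4 (it has 4 zeros):
  − (-7) · M_54   where M_54 = det([-3 3 3 -1; -4 3 0 -2; -3 -6 -4 -4; 6 -2 -4 2]) = -106
det = (-1)·(-7)·(-106) = -742

-742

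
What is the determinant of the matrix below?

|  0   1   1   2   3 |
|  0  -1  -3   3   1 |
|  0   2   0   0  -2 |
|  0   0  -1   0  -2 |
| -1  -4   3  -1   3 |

12

Expand along column 1 (it has 4 zeros):
  + (-1) · M_51   where M_51 = det([1 1 2 3; -1 -3 3 1; 2 0 0 -2; 0 -1 0 -2]) = -12
det = (+1)·(-1)·(-12) = 12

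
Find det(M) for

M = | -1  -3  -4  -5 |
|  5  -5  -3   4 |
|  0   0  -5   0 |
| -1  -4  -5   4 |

-1005

Expand along row 3 (it has 3 zeros):
  + (-5) · M_33   where M_33 = det([-1 -3 -5; 5 -5 4; -1 -4 4]) = 201
det = (+1)·(-5)·(201) = -1005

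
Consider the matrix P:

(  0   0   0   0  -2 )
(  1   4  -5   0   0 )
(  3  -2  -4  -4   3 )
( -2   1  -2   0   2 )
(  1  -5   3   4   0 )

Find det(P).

Expand along row 1 (it has 4 zeros):
  + (-2) · M_15   where M_15 = det([1 4 -5 0; 3 -2 -4 -4; -2 1 -2 0; 1 -5 3 4]) = 420
det = (+1)·(-2)·(420) = -840

-840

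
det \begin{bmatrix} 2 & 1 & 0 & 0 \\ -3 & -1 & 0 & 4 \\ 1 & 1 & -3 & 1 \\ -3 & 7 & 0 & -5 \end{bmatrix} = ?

Expand along column 3 (it has 3 zeros):
  + (-3) · M_33   where M_33 = det([2 1 0; -3 -1 4; -3 7 -5]) = -73
det = (+1)·(-3)·(-73) = 219

219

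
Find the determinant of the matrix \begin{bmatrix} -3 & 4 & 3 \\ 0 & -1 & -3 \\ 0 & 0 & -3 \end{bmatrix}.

The determinant is -9.

The matrix is upper triangular, so the determinant is the product of the diagonal entries:
det = (-3) · (-1) · (-3) = -9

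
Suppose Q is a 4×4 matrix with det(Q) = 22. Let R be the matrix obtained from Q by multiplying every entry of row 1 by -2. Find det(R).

-44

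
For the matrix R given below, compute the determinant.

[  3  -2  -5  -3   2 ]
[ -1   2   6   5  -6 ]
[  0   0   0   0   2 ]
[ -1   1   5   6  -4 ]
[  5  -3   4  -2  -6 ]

-324

Expand along row 3 (it has 4 zeros):
  + (2) · M_35   where M_35 = det([3 -2 -5 -3; -1 2 6 5; -1 1 5 6; 5 -3 4 -2]) = -162
det = (+1)·(2)·(-162) = -324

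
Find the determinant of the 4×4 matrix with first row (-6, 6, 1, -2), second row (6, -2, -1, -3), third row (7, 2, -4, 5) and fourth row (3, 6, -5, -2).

Expand along row 1:
  + (-6) · M_11   where M_11 = det([-2 -1 -3; 2 -4 5; 6 -5 -2]) = -142
  − (6) · M_12   where M_12 = det([6 -1 -3; 7 -4 5; 3 -5 -2]) = 238
  + (1) · M_13   where M_13 = det([6 -2 -3; 7 2 5; 3 6 -2]) = -370
  − (-2) · M_14   where M_14 = det([6 -2 -1; 7 2 -4; 3 6 -5]) = 2
det = (+1)·(-6)·(-142) + (-1)·(6)·(238) + (+1)·(1)·(-370) + (-1)·(-2)·(2) = -942

-942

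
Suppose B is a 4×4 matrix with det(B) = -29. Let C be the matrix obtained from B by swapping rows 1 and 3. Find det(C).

|C| = 29

Swapping two rows multiplies the determinant by −1.
det(C) = (-1)·(-29) = 29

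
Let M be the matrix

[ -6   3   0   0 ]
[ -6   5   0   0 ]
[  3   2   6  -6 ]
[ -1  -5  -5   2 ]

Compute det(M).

The determinant is 216.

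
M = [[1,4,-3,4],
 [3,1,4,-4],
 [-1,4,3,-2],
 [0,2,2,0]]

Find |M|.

det(M) = -160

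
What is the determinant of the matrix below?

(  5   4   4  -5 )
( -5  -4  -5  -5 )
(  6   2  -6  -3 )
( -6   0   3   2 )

Expand along row 4 (it has 1 zero):
  − (-6) · M_41   where M_41 = det([4 4 -5; -4 -5 -5; 2 -6 -3]) = -318
  − (3) · M_43   where M_43 = det([5 4 -5; -5 -4 -5; 6 2 -3]) = -140
  + (2) · M_44   where M_44 = det([5 4 4; -5 -4 -5; 6 2 -6]) = -14
det = (-1)·(-6)·(-318) + (-1)·(3)·(-140) + (+1)·(2)·(-14) = -1516

-1516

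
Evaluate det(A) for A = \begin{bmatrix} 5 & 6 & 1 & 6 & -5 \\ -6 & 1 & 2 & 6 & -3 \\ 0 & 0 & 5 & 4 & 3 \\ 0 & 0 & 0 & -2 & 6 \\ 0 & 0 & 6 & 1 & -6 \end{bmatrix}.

A is block upper-triangular with a 2×2 block and a 3×3 block on the diagonal, so its determinant equals the product of the determinants of the diagonal blocks.
det of the 2×2 block = 41
det of the 3×3 block = 210
det = (41)·(210) = 8610

|A| = 8610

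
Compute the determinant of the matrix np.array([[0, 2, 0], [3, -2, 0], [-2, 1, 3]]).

The determinant is -18.

Expand along row 1:
  − 2 · |3 0; -2 3| = −2·(9 − 0) = -18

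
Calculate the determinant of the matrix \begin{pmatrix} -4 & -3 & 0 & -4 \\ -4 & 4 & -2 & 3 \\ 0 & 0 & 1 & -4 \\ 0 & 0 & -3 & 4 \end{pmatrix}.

The matrix is block upper-triangular with a 2×2 block and a 2×2 block on the diagonal, so its determinant equals the product of the determinants of the diagonal blocks.
det of the 2×2 block = -28
det of the 2×2 block = -8
det = (-28)·(-8) = 224

The determinant is 224.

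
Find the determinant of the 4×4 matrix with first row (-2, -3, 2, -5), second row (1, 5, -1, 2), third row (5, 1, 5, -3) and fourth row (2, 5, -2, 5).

The determinant is -20.

Expand along row 1:
  + (-2) · M_11   where M_11 = det([5 -1 2; 1 5 -3; 5 -2 5]) = 61
  − (-3) · M_12   where M_12 = det([1 -1 2; 5 5 -3; 2 -2 5]) = 10
  + (2) · M_13   where M_13 = det([1 5 2; 5 1 -3; 2 5 5]) = -89
  − (-5) · M_14   where M_14 = det([1 5 -1; 5 1 5; 2 5 -2]) = 50
det = (+1)·(-2)·(61) + (-1)·(-3)·(10) + (+1)·(2)·(-89) + (-1)·(-5)·(50) = -20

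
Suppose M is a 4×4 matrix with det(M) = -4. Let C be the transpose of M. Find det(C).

|C| = -4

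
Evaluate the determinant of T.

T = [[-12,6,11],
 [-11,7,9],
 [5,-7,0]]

Expand along row 3:
  + 5 · |6 11; 7 9| = 5·(54 − 77) = -115
  − (-7) · |-12 11; -11 9| = −(-7)·(-108 − (-121)) = 91
Sum: (-115) + (91) = -24

det(T) = -24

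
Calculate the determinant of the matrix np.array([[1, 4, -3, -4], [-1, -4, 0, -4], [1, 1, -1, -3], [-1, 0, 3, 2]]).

Expand along row 2 (it has 1 zero):
  − (-1) · M_21   where M_21 = det([4 -3 -4; 1 -1 -3; 0 3 2]) = 22
  + (-4) · M_22   where M_22 = det([1 -3 -4; 1 -1 -3; -1 3 2]) = -4
  + (-4) · M_24   where M_24 = det([1 4 -3; 1 1 -1; -1 0 3]) = -8
det = (-1)·(-1)·(22) + (+1)·(-4)·(-4) + (+1)·(-4)·(-8) = 70

70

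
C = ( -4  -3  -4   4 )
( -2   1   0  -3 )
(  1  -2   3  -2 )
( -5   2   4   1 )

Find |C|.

The determinant is -601.

Expand along row 2 (it has 1 zero):
  − (-2) · M_21   where M_21 = det([-3 -4 4; -2 3 -2; 2 4 1]) = -81
  + (1) · M_22   where M_22 = det([-4 -4 4; 1 3 -2; -5 4 1]) = -4
  + (-3) · M_24   where M_24 = det([-4 -3 -4; 1 -2 3; -5 2 4]) = 145
det = (-1)·(-2)·(-81) + (+1)·(1)·(-4) + (+1)·(-3)·(145) = -601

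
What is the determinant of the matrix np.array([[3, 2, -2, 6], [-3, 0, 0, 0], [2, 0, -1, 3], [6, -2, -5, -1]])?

The determinant is 96.

Expand along row 2 (it has 3 zeros):
  − (-3) · M_21   where M_21 = det([2 -2 6; 0 -1 3; -2 -5 -1]) = 32
det = (-1)·(-3)·(32) = 96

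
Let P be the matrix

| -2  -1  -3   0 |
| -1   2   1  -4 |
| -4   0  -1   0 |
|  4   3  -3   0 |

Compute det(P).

|P| = -184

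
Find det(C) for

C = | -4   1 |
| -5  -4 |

det(C) = (-4)·(-4) − 1·(-5) = 16 − (-5) = 21

The determinant is 21.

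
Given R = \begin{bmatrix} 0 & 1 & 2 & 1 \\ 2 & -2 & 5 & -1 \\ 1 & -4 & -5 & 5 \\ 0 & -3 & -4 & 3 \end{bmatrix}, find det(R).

Expand along column 1 (it has 2 zeros):
  − (2) · M_21   where M_21 = det([1 2 1; -4 -5 5; -3 -4 3]) = 0
  + (1) · M_31   where M_31 = det([1 2 1; -2 5 -1; -3 -4 3]) = 52
det = (-1)·(2)·(0) + (+1)·(1)·(52) = 52

52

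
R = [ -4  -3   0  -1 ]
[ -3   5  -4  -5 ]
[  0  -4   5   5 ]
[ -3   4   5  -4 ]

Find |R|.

Expand along row 1 (it has 1 zero):
  + (-4) · M_11   where M_11 = det([5 -4 -5; -4 5 5; 4 5 -4]) = -41
  − (-3) · M_12   where M_12 = det([-3 -4 -5; 0 5 5; -3 5 -4]) = 120
  − (-1) · M_14   where M_14 = det([-3 5 -4; 0 -4 5; -3 4 5]) = 93
det = (+1)·(-4)·(-41) + (-1)·(-3)·(120) + (-1)·(-1)·(93) = 617

The determinant is 617.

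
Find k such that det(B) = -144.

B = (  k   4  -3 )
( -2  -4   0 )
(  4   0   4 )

k = 8

Expanding along the row containing k, det(B) is linear in k: det(B) = (-16)·k + (-16).
Set (-16)·k + (-16) = -144  ⇒  (-16)·k = -128  ⇒  k = 8.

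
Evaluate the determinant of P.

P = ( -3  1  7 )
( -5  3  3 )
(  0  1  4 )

Expand along column 1:
  + (-3) · |3 3; 1 4| = (-3)·(12 − 3) = -27
  − (-5) · |1 7; 1 4| = −(-5)·(4 − 7) = -15
Sum: (-27) + (-15) = -42

The determinant is -42.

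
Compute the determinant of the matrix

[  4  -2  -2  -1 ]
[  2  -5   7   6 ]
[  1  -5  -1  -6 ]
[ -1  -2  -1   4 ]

Expand along row 1:
  + (4) · M_11   where M_11 = det([-5 7 6; -5 -1 -6; -2 -1 4]) = 292
  − (-2) · M_12   where M_12 = det([2 7 6; 1 -1 -6; -1 -1 4]) = -18
  + (-2) · M_13   where M_13 = det([2 -5 6; 1 -5 -6; -1 -2 4]) = -116
  − (-1) · M_14   where M_14 = det([2 -5 7; 1 -5 -1; -1 -2 -1]) = -53
det = (+1)·(4)·(292) + (-1)·(-2)·(-18) + (+1)·(-2)·(-116) + (-1)·(-1)·(-53) = 1311

1311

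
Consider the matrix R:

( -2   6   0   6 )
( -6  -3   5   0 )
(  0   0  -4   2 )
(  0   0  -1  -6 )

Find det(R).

R is block upper-triangular with a 2×2 block and a 2×2 block on the diagonal, so its determinant equals the product of the determinants of the diagonal blocks.
det of the 2×2 block = 42
det of the 2×2 block = 26
det = (42)·(26) = 1092

|R| = 1092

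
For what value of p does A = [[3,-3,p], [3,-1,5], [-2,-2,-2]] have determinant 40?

Expanding along the row containing p, det(A) is linear in p: det(A) = (-8)·p + (48).
Set (-8)·p + (48) = 40  ⇒  (-8)·p = -8  ⇒  p = 1.

1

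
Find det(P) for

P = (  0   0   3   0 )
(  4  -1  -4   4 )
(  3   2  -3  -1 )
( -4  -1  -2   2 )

102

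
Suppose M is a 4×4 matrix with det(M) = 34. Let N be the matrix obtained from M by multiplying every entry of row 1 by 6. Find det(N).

Scaling one row by 6 multiplies the determinant by 6.
det(N) = (6)·(34) = 204

det(N) = 204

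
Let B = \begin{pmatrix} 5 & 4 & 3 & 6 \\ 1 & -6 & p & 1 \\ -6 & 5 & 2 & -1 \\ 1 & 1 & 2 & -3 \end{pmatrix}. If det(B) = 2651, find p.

Expanding along the column containing p, det(B) is linear in p: det(B) = (212)·p + (955).
Set (212)·p + (955) = 2651  ⇒  (212)·p = 1696  ⇒  p = 8.

p = 8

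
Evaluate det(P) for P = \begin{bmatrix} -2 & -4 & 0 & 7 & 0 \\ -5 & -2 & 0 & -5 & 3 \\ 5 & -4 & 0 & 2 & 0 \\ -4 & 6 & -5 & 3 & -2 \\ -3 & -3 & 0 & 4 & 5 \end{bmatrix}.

Expand along column 3 (it has 4 zeros):
  − (-5) · M_43   where M_43 = det([-2 -4 7 0; -5 -2 -5 3; 5 -4 2 0; -3 -3 4 5]) = 1395
det = (-1)·(-5)·(1395) = 6975

The determinant is 6975.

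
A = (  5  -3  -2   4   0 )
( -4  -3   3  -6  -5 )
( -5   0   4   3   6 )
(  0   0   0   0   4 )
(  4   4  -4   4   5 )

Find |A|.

The determinant is 352.

Expand along row 4 (it has 4 zeros):
  − (4) · M_45   where M_45 = det([5 -3 -2 4; -4 -3 3 -6; -5 0 4 3; 4 4 -4 4]) = -88
det = (-1)·(4)·(-88) = 352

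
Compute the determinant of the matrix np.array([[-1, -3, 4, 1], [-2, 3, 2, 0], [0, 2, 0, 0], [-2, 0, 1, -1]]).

Expand along row 3 (it has 3 zeros):
  − (2) · M_32   where M_32 = det([-1 4 1; -2 2 0; -2 1 -1]) = -4
det = (-1)·(2)·(-4) = 8

8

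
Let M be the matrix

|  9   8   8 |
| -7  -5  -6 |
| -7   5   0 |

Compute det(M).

Expand along column 3:
  + 8 · |-7 -5; -7 5| = 8·(-35 − 35) = -560
  − (-6) · |9 8; -7 5| = −(-6)·(45 − (-56)) = 606
Sum: (-560) + (606) = 46

46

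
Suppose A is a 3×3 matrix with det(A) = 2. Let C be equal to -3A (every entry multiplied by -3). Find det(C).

-54

For a 3×3 matrix, det(-3A) = (-3)^3·det(A) = -27·det(A).
det(C) = (-27)·(2) = -54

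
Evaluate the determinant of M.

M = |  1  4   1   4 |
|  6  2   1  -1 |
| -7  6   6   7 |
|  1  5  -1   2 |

Expand along row 1:
  + (1) · M_11   where M_11 = det([2 1 -1; 6 6 7; 5 -1 2]) = 97
  − (4) · M_12   where M_12 = det([6 1 -1; -7 6 7; 1 -1 2]) = 134
  + (1) · M_13   where M_13 = det([6 2 -1; -7 6 7; 1 5 2]) = -55
  − (4) · M_14   where M_14 = det([6 2 1; -7 6 6; 1 5 -1]) = -259
det = (+1)·(1)·(97) + (-1)·(4)·(134) + (+1)·(1)·(-55) + (-1)·(4)·(-259) = 542

542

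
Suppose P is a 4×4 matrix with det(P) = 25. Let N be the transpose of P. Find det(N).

The determinant is 25.

det(Pᵀ) = det(P).
det(N) = (1)·(25) = 25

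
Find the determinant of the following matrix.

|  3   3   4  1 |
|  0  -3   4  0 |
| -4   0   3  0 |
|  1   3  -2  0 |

33

Expand along column 4 (it has 3 zeros):
  − (1) · M_14   where M_14 = det([0 -3 4; -4 0 3; 1 3 -2]) = -33
det = (-1)·(1)·(-33) = 33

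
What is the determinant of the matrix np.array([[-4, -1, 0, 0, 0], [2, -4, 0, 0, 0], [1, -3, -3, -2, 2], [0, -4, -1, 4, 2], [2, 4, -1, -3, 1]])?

The matrix is block lower-triangular with a 2×2 block and a 3×3 block on the diagonal, so its determinant equals the product of the determinants of the diagonal blocks.
det of the 2×2 block = 18
det of the 3×3 block = -14
det = (18)·(-14) = -252

-252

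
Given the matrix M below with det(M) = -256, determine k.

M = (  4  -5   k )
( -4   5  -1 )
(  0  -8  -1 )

-7

Expanding along the column containing k, det(M) is linear in k: det(M) = (32)·k + (-32).
Set (32)·k + (-32) = -256  ⇒  (32)·k = -224  ⇒  k = -7.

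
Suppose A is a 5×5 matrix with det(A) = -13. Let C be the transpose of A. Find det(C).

-13

det(Aᵀ) = det(A).
det(C) = (1)·(-13) = -13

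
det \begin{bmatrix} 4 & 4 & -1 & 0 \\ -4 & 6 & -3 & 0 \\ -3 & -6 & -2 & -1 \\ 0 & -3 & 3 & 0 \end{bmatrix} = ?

The determinant is 72.

Expand along column 4 (it has 3 zeros):
  − (-1) · M_34   where M_34 = det([4 4 -1; -4 6 -3; 0 -3 3]) = 72
det = (-1)·(-1)·(72) = 72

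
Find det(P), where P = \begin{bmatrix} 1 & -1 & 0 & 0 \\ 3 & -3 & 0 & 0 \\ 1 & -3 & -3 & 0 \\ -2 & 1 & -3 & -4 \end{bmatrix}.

The determinant is 0.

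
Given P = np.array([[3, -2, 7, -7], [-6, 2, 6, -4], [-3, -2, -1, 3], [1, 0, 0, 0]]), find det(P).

84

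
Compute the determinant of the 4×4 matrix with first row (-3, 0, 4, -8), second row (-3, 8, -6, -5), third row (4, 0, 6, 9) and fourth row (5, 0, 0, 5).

2000

Expand along column 2 (it has 3 zeros):
  + (8) · M_22   where M_22 = det([-3 4 -8; 4 6 9; 5 0 5]) = 250
det = (+1)·(8)·(250) = 2000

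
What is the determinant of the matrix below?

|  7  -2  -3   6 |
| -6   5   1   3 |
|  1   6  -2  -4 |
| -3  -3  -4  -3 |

-3050

Expand along row 1:
  + (7) · M_11   where M_11 = det([5 1 3; 6 -2 -4; -3 -4 -3]) = -110
  − (-2) · M_12   where M_12 = det([-6 1 3; 1 -2 -4; -3 -4 -3]) = 45
  + (-3) · M_13   where M_13 = det([-6 5 3; 1 6 -4; -3 -3 -3]) = 300
  − (6) · M_14   where M_14 = det([-6 5 1; 1 6 -2; -3 -3 -4]) = 245
det = (+1)·(7)·(-110) + (-1)·(-2)·(45) + (+1)·(-3)·(300) + (-1)·(6)·(245) = -3050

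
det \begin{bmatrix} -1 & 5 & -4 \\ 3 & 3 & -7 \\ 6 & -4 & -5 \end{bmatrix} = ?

The determinant is 28.

Expand along column 1:
  + (-1) · |3 -7; -4 -5| = (-1)·(-15 − 28) = 43
  − 3 · |5 -4; -4 -5| = −3·(-25 − 16) = 123
  + 6 · |5 -4; 3 -7| = 6·(-35 − (-12)) = -138
Sum: (43) + (123) + (-138) = 28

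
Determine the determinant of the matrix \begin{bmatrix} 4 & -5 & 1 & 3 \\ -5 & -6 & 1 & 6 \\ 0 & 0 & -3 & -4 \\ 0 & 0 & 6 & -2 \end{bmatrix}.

-1470

The matrix is block upper-triangular with a 2×2 block and a 2×2 block on the diagonal, so its determinant equals the product of the determinants of the diagonal blocks.
det of the 2×2 block = -49
det of the 2×2 block = 30
det = (-49)·(30) = -1470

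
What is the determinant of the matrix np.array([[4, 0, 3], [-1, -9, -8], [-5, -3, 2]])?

Expand along column 2:
  + (-9) · |4 3; -5 2| = (-9)·(8 − (-15)) = -207
  − (-3) · |4 3; -1 -8| = −(-3)·(-32 − (-3)) = -87
Sum: (-207) + (-87) = -294

-294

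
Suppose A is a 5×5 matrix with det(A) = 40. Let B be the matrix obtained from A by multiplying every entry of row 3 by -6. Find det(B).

-240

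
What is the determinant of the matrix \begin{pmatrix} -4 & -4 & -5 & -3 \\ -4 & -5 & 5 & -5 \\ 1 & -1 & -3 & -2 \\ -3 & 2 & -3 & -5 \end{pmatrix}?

Expand along row 1:
  + (-4) · M_11   where M_11 = det([-5 5 -5; -1 -3 -2; 2 -3 -5]) = -135
  − (-4) · M_12   where M_12 = det([-4 5 -5; 1 -3 -2; -3 -3 -5]) = 79
  + (-5) · M_13   where M_13 = det([-4 -5 -5; 1 -1 -2; -3 2 -5]) = -86
  − (-3) · M_14   where M_14 = det([-4 -5 5; 1 -1 -3; -3 2 -3]) = -101
det = (+1)·(-4)·(-135) + (-1)·(-4)·(79) + (+1)·(-5)·(-86) + (-1)·(-3)·(-101) = 983

The determinant is 983.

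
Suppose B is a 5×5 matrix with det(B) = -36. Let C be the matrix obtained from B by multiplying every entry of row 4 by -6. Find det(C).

Scaling one row by -6 multiplies the determinant by -6.
det(C) = (-6)·(-36) = 216

216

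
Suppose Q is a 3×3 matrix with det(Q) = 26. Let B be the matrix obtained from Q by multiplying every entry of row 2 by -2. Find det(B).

Scaling one row by -2 multiplies the determinant by -2.
det(B) = (-2)·(26) = -52

The determinant is -52.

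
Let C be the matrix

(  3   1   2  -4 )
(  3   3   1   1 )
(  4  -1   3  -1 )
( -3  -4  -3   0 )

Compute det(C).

Expand along row 4 (it has 1 zero):
  − (-3) · M_41   where M_41 = det([1 2 -4; 3 1 1; -1 3 -1]) = -40
  + (-4) · M_42   where M_42 = det([3 2 -4; 3 1 1; 4 3 -1]) = -18
  − (-3) · M_43   where M_43 = det([3 1 -4; 3 3 1; 4 -1 -1]) = 61
det = (-1)·(-3)·(-40) + (+1)·(-4)·(-18) + (-1)·(-3)·(61) = 135

|C| = 135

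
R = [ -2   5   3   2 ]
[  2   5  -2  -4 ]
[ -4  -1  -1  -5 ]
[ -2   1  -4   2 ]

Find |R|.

The determinant is 1384.

Expand along row 1:
  + (-2) · M_11   where M_11 = det([5 -2 -4; -1 -1 -5; 1 -4 2]) = -124
  − (5) · M_12   where M_12 = det([2 -2 -4; -4 -1 -5; -2 -4 2]) = -136
  + (3) · M_13   where M_13 = det([2 5 -4; -4 -1 -5; -2 1 2]) = 120
  − (2) · M_14   where M_14 = det([2 5 -2; -4 -1 -1; -2 1 -4]) = -48
det = (+1)·(-2)·(-124) + (-1)·(5)·(-136) + (+1)·(3)·(120) + (-1)·(2)·(-48) = 1384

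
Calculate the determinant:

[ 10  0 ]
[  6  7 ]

70

det = 10·7 − 0·6 = 70 − 0 = 70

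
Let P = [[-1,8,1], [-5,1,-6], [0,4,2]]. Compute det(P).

|P| = 34

Expand along row 3:
  − 4 · |-1 1; -5 -6| = −4·(6 − (-5)) = -44
  + 2 · |-1 8; -5 1| = 2·(-1 − (-40)) = 78
Sum: (-44) + (78) = 34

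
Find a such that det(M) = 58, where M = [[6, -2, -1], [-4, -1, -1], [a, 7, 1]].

Expanding along the row containing a, det(M) is linear in a: det(M) = (1)·a + (56).
Set (1)·a + (56) = 58  ⇒  (1)·a = 2  ⇒  a = 2.

2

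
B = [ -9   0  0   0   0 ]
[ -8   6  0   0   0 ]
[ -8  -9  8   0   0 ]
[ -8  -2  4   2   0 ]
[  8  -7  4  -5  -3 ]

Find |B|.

The determinant is 2592.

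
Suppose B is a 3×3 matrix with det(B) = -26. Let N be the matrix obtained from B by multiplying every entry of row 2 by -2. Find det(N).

Scaling one row by -2 multiplies the determinant by -2.
det(N) = (-2)·(-26) = 52

|N| = 52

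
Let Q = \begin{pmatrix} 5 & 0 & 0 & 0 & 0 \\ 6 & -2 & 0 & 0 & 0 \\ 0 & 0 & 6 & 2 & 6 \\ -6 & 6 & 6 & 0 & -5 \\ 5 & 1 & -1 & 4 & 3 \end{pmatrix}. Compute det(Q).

-2380

Q is block lower-triangular with a 2×2 block and a 3×3 block on the diagonal, so its determinant equals the product of the determinants of the diagonal blocks.
det of the 2×2 block = -10
det of the 3×3 block = 238
det = (-10)·(238) = -2380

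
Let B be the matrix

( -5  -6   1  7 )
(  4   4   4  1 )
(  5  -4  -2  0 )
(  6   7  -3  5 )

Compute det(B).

det(B) = -3773

Expand along row 3 (it has 1 zero):
  + (5) · M_31   where M_31 = det([-6 1 7; 4 4 1; 7 -3 5]) = -431
  − (-4) · M_32   where M_32 = det([-5 1 7; 4 4 1; 6 -3 5]) = -381
  + (-2) · M_33   where M_33 = det([-5 -6 7; 4 4 1; 6 7 5]) = 47
det = (+1)·(5)·(-431) + (-1)·(-4)·(-381) + (+1)·(-2)·(47) = -3773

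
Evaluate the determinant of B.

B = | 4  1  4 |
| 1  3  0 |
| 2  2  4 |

28

Expand along column 3:
  + 4 · |1 3; 2 2| = 4·(2 − 6) = -16
  + 4 · |4 1; 1 3| = 4·(12 − 1) = 44
Sum: (-16) + (44) = 28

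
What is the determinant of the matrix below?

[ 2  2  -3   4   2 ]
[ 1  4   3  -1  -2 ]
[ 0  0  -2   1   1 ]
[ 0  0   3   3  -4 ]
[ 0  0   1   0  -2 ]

66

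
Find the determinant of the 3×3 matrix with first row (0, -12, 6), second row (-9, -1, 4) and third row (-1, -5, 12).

-984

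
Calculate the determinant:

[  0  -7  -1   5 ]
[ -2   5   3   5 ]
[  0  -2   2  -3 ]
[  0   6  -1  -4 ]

106

Expand along column 1 (it has 3 zeros):
  − (-2) · M_21   where M_21 = det([-7 -1 5; -2 2 -3; 6 -1 -4]) = 53
det = (-1)·(-2)·(53) = 106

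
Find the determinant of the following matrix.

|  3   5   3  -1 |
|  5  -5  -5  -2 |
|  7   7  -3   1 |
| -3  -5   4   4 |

Expand along row 1:
  + (3) · M_11   where M_11 = det([-5 -5 -2; 7 -3 1; -5 4 4]) = 219
  − (5) · M_12   where M_12 = det([5 -5 -2; 7 -3 1; -3 4 4]) = 37
  + (3) · M_13   where M_13 = det([5 -5 -2; 7 7 1; -3 -5 4]) = 348
  − (-1) · M_14   where M_14 = det([5 -5 -5; 7 7 -3; -3 -5 4]) = 230
det = (+1)·(3)·(219) + (-1)·(5)·(37) + (+1)·(3)·(348) + (-1)·(-1)·(230) = 1746

1746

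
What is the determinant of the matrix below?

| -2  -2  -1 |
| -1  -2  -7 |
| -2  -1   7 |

The determinant is 3.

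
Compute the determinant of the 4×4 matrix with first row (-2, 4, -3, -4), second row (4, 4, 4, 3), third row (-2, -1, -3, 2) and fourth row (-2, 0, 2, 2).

Expand along row 4 (it has 1 zero):
  − (-2) · M_41   where M_41 = det([4 -3 -4; 4 4 3; -1 -3 2]) = 133
  − (2) · M_43   where M_43 = det([-2 4 -4; 4 4 3; -2 -1 2]) = -94
  + (2) · M_44   where M_44 = det([-2 4 -3; 4 4 4; -2 -1 -3]) = 20
det = (-1)·(-2)·(133) + (-1)·(2)·(-94) + (+1)·(2)·(20) = 494

494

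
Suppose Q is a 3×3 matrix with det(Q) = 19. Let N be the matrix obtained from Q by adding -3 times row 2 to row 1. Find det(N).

det(N) = 19

Adding a multiple of one row to another leaves the determinant unchanged.
det(N) = (1)·(19) = 19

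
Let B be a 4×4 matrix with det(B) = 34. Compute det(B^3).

39304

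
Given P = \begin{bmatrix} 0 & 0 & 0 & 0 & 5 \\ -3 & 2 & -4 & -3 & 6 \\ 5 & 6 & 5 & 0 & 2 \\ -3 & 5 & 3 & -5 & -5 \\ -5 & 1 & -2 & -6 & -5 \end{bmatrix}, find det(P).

|P| = 2140

Expand along row 1 (it has 4 zeros):
  + (5) · M_15   where M_15 = det([-3 2 -4 -3; 5 6 5 0; -3 5 3 -5; -5 1 -2 -6]) = 428
det = (+1)·(5)·(428) = 2140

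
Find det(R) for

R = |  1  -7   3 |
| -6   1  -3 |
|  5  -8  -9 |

The determinant is 579.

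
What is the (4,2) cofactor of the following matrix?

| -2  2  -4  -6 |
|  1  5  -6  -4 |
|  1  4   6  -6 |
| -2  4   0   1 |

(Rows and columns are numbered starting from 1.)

Delete row 4 and column 2; the remaining 3×3 submatrix is [-2 -4 -6; 1 -6 -4; 1 6 -6].
Its determinant is -200.
The cofactor carries sign (−1)^(4+2) = +1, so C_{4,2} = +(-200) = -200.

-200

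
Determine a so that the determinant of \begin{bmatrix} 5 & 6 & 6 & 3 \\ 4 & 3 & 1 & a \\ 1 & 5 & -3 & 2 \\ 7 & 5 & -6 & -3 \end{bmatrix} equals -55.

0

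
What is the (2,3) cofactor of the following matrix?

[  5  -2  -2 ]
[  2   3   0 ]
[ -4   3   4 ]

-7

Delete row 2 and column 3; the remaining 2×2 submatrix is [5 -2; -4 3].
Its determinant is 5·3 − (-2)·(-4) = 7.
The cofactor carries sign (−1)^(2+3) = −1, so C_{2,3} = −(7) = -7.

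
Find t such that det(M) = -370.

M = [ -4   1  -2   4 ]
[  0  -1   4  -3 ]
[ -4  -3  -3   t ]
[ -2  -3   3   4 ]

t = 4

Expanding along the row containing t, det(M) is linear in t: det(M) = (40)·t + (-530).
Set (40)·t + (-530) = -370  ⇒  (40)·t = 160  ⇒  t = 4.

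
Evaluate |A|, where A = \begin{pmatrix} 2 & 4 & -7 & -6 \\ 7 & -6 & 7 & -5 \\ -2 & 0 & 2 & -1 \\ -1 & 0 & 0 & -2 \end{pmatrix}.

230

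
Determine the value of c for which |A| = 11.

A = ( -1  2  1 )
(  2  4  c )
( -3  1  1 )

-1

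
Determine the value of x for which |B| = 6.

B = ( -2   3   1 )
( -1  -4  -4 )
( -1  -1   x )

Expanding along the row containing x, det(B) is linear in x: det(B) = (11)·x + (17).
Set (11)·x + (17) = 6  ⇒  (11)·x = -11  ⇒  x = -1.

x = -1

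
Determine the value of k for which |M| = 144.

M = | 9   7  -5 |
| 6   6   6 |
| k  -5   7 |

Expanding along the column containing k, det(M) is linear in k: det(M) = (72)·k + (504).
Set (72)·k + (504) = 144  ⇒  (72)·k = -360  ⇒  k = -5.

-5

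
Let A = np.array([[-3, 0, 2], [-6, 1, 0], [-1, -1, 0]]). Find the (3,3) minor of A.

The minor is -3.

Delete row 3 and column 3; the remaining 2×2 submatrix is [-3 0; -6 1].
Its determinant is (-3)·1 − 0·(-6) = -3.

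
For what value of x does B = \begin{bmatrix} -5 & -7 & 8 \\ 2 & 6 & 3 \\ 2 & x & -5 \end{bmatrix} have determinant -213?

x = -5

Expanding along the row containing x, det(B) is linear in x: det(B) = (31)·x + (-58).
Set (31)·x + (-58) = -213  ⇒  (31)·x = -155  ⇒  x = -5.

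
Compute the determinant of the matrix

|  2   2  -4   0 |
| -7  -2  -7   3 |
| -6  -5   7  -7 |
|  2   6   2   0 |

1752

Expand along column 4 (it has 2 zeros):
  + (3) · M_24   where M_24 = det([2 2 -4; -6 -5 7; 2 6 2]) = 52
  − (-7) · M_34   where M_34 = det([2 2 -4; -7 -2 -7; 2 6 2]) = 228
det = (+1)·(3)·(52) + (-1)·(-7)·(228) = 1752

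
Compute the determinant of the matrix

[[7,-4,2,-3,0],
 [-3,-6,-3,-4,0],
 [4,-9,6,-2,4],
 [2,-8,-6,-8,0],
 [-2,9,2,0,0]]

-6496

Expand along column 5 (it has 4 zeros):
  + (4) · M_35   where M_35 = det([7 -4 2 -3; -3 -6 -3 -4; 2 -8 -6 -8; -2 9 2 0]) = -1624
det = (+1)·(4)·(-1624) = -6496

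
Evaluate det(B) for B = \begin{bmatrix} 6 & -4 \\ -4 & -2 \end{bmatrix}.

det(B) = -28

det(B) = 6·(-2) − (-4)·(-4) = -12 − 16 = -28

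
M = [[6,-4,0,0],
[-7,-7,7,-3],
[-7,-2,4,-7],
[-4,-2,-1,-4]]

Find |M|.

1406

Expand along row 1 (it has 2 zeros):
  + (6) · M_11   where M_11 = det([-7 7 -3; -2 4 -7; -2 -1 -4]) = 173
  − (-4) · M_12   where M_12 = det([-7 7 -3; -7 4 -7; -4 -1 -4]) = 92
det = (+1)·(6)·(173) + (-1)·(-4)·(92) = 1406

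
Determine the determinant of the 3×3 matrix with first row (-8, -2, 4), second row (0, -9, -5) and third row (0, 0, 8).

576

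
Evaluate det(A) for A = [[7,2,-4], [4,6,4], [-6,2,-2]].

det(A) = -348

Expand along column 1:
  + 7 · |6 4; 2 -2| = 7·(-12 − 8) = -140
  − 4 · |2 -4; 2 -2| = −4·(-4 − (-8)) = -16
  + (-6) · |2 -4; 6 4| = (-6)·(8 − (-24)) = -192
Sum: (-140) + (-16) + (-192) = -348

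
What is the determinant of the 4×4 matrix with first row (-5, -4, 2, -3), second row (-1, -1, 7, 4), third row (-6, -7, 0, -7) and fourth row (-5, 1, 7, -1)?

405

Expand along row 3 (it has 1 zero):
  + (-6) · M_31   where M_31 = det([-4 2 -3; -1 7 4; 1 7 -1]) = 188
  − (-7) · M_32   where M_32 = det([-5 2 -3; -1 7 4; -5 7 -1]) = 49
  − (-7) · M_34   where M_34 = det([-5 -4 2; -1 -1 7; -5 1 7]) = 170
det = (+1)·(-6)·(188) + (-1)·(-7)·(49) + (-1)·(-7)·(170) = 405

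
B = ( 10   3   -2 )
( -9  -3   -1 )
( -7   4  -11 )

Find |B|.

Expand along row 1:
  + 10 · |-3 -1; 4 -11| = 10·(33 − (-4)) = 370
  − 3 · |-9 -1; -7 -11| = −3·(99 − 7) = -276
  + (-2) · |-9 -3; -7 4| = (-2)·(-36 − 21) = 114
Sum: (370) + (-276) + (114) = 208

208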